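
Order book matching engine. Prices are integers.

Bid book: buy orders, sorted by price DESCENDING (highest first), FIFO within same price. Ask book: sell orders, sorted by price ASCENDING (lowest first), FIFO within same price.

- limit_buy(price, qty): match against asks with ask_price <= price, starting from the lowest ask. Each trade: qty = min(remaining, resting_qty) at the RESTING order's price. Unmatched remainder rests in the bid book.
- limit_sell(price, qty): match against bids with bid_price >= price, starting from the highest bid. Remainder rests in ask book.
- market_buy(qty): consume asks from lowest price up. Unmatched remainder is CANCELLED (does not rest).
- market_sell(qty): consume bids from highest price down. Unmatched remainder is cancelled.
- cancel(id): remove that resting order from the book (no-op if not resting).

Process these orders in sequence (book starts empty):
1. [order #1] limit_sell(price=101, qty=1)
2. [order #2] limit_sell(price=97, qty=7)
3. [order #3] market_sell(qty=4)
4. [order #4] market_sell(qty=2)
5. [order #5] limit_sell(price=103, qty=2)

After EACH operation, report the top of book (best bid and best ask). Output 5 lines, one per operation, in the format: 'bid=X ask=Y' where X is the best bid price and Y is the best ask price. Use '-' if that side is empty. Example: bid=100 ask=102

After op 1 [order #1] limit_sell(price=101, qty=1): fills=none; bids=[-] asks=[#1:1@101]
After op 2 [order #2] limit_sell(price=97, qty=7): fills=none; bids=[-] asks=[#2:7@97 #1:1@101]
After op 3 [order #3] market_sell(qty=4): fills=none; bids=[-] asks=[#2:7@97 #1:1@101]
After op 4 [order #4] market_sell(qty=2): fills=none; bids=[-] asks=[#2:7@97 #1:1@101]
After op 5 [order #5] limit_sell(price=103, qty=2): fills=none; bids=[-] asks=[#2:7@97 #1:1@101 #5:2@103]

Answer: bid=- ask=101
bid=- ask=97
bid=- ask=97
bid=- ask=97
bid=- ask=97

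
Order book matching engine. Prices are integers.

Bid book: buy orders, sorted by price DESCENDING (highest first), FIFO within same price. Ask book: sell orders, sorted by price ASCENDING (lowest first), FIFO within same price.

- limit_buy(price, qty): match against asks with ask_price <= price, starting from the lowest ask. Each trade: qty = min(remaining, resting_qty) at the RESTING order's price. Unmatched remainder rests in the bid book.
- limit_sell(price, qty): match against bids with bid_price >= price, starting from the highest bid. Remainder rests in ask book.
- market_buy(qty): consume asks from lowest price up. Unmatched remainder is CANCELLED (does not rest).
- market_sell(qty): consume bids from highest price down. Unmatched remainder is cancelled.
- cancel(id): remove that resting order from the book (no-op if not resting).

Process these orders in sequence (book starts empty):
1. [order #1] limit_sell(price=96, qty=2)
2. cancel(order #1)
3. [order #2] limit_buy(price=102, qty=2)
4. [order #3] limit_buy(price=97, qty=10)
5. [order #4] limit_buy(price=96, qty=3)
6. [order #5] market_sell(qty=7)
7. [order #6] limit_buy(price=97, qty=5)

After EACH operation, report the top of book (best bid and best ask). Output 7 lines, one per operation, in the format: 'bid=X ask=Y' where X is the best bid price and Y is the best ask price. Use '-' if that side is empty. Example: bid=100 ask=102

Answer: bid=- ask=96
bid=- ask=-
bid=102 ask=-
bid=102 ask=-
bid=102 ask=-
bid=97 ask=-
bid=97 ask=-

Derivation:
After op 1 [order #1] limit_sell(price=96, qty=2): fills=none; bids=[-] asks=[#1:2@96]
After op 2 cancel(order #1): fills=none; bids=[-] asks=[-]
After op 3 [order #2] limit_buy(price=102, qty=2): fills=none; bids=[#2:2@102] asks=[-]
After op 4 [order #3] limit_buy(price=97, qty=10): fills=none; bids=[#2:2@102 #3:10@97] asks=[-]
After op 5 [order #4] limit_buy(price=96, qty=3): fills=none; bids=[#2:2@102 #3:10@97 #4:3@96] asks=[-]
After op 6 [order #5] market_sell(qty=7): fills=#2x#5:2@102 #3x#5:5@97; bids=[#3:5@97 #4:3@96] asks=[-]
After op 7 [order #6] limit_buy(price=97, qty=5): fills=none; bids=[#3:5@97 #6:5@97 #4:3@96] asks=[-]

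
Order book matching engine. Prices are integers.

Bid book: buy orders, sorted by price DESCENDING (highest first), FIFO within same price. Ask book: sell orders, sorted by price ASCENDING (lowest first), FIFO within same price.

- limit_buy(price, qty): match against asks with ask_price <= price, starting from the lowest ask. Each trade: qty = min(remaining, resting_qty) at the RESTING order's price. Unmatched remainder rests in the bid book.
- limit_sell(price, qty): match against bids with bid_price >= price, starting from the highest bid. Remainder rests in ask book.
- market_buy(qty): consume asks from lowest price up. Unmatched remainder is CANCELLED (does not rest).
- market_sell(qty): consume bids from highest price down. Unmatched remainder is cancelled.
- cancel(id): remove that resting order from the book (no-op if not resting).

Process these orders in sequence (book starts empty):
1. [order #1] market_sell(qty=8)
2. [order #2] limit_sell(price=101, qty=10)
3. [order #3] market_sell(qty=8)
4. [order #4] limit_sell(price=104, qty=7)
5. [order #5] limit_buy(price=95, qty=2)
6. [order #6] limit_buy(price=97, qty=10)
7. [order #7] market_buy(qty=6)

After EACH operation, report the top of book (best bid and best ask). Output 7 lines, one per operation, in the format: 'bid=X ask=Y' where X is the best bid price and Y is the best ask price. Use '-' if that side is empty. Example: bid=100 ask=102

After op 1 [order #1] market_sell(qty=8): fills=none; bids=[-] asks=[-]
After op 2 [order #2] limit_sell(price=101, qty=10): fills=none; bids=[-] asks=[#2:10@101]
After op 3 [order #3] market_sell(qty=8): fills=none; bids=[-] asks=[#2:10@101]
After op 4 [order #4] limit_sell(price=104, qty=7): fills=none; bids=[-] asks=[#2:10@101 #4:7@104]
After op 5 [order #5] limit_buy(price=95, qty=2): fills=none; bids=[#5:2@95] asks=[#2:10@101 #4:7@104]
After op 6 [order #6] limit_buy(price=97, qty=10): fills=none; bids=[#6:10@97 #5:2@95] asks=[#2:10@101 #4:7@104]
After op 7 [order #7] market_buy(qty=6): fills=#7x#2:6@101; bids=[#6:10@97 #5:2@95] asks=[#2:4@101 #4:7@104]

Answer: bid=- ask=-
bid=- ask=101
bid=- ask=101
bid=- ask=101
bid=95 ask=101
bid=97 ask=101
bid=97 ask=101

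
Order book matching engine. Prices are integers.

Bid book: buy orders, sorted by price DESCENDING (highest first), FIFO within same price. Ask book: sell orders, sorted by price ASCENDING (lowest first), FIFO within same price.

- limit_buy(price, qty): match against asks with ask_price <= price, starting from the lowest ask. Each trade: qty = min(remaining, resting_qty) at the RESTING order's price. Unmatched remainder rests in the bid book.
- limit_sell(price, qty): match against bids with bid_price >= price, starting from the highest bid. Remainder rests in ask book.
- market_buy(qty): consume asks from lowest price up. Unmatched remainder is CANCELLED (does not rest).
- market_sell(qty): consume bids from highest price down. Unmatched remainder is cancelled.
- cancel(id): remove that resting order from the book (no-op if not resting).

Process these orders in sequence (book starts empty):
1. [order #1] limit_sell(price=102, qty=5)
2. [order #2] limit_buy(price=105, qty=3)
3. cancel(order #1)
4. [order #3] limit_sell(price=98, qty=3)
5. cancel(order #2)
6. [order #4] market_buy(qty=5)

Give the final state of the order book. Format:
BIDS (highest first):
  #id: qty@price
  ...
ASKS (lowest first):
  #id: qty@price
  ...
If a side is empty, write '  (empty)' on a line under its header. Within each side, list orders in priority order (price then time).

Answer: BIDS (highest first):
  (empty)
ASKS (lowest first):
  (empty)

Derivation:
After op 1 [order #1] limit_sell(price=102, qty=5): fills=none; bids=[-] asks=[#1:5@102]
After op 2 [order #2] limit_buy(price=105, qty=3): fills=#2x#1:3@102; bids=[-] asks=[#1:2@102]
After op 3 cancel(order #1): fills=none; bids=[-] asks=[-]
After op 4 [order #3] limit_sell(price=98, qty=3): fills=none; bids=[-] asks=[#3:3@98]
After op 5 cancel(order #2): fills=none; bids=[-] asks=[#3:3@98]
After op 6 [order #4] market_buy(qty=5): fills=#4x#3:3@98; bids=[-] asks=[-]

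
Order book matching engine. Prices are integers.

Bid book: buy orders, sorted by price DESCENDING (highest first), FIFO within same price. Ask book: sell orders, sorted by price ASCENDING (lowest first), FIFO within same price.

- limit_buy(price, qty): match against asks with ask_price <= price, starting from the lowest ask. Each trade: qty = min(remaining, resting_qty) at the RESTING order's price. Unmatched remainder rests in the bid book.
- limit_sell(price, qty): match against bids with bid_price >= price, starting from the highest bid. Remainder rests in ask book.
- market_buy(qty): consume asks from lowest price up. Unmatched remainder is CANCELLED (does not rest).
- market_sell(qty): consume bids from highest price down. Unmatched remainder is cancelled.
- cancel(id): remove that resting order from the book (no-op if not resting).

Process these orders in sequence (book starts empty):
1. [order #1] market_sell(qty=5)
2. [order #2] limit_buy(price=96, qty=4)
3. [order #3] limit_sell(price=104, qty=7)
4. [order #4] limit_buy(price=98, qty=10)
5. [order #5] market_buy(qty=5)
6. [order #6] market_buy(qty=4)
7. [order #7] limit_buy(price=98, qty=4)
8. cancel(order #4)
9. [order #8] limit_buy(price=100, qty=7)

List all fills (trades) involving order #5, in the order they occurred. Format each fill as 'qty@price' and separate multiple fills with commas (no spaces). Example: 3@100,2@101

After op 1 [order #1] market_sell(qty=5): fills=none; bids=[-] asks=[-]
After op 2 [order #2] limit_buy(price=96, qty=4): fills=none; bids=[#2:4@96] asks=[-]
After op 3 [order #3] limit_sell(price=104, qty=7): fills=none; bids=[#2:4@96] asks=[#3:7@104]
After op 4 [order #4] limit_buy(price=98, qty=10): fills=none; bids=[#4:10@98 #2:4@96] asks=[#3:7@104]
After op 5 [order #5] market_buy(qty=5): fills=#5x#3:5@104; bids=[#4:10@98 #2:4@96] asks=[#3:2@104]
After op 6 [order #6] market_buy(qty=4): fills=#6x#3:2@104; bids=[#4:10@98 #2:4@96] asks=[-]
After op 7 [order #7] limit_buy(price=98, qty=4): fills=none; bids=[#4:10@98 #7:4@98 #2:4@96] asks=[-]
After op 8 cancel(order #4): fills=none; bids=[#7:4@98 #2:4@96] asks=[-]
After op 9 [order #8] limit_buy(price=100, qty=7): fills=none; bids=[#8:7@100 #7:4@98 #2:4@96] asks=[-]

Answer: 5@104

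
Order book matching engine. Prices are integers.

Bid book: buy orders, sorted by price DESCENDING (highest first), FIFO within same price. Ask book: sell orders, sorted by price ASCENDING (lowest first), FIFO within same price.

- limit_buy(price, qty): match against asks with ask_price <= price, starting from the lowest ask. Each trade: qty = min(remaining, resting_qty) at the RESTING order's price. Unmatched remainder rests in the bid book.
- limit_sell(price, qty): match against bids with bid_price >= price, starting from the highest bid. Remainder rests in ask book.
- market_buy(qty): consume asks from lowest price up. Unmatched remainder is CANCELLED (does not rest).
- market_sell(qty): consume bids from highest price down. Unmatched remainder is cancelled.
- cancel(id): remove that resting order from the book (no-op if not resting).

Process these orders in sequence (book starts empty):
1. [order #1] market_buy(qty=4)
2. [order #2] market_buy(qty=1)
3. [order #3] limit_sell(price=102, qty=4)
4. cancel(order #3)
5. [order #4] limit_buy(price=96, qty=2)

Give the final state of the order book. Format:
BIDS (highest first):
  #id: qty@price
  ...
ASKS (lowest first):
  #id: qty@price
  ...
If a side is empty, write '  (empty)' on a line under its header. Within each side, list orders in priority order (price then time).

Answer: BIDS (highest first):
  #4: 2@96
ASKS (lowest first):
  (empty)

Derivation:
After op 1 [order #1] market_buy(qty=4): fills=none; bids=[-] asks=[-]
After op 2 [order #2] market_buy(qty=1): fills=none; bids=[-] asks=[-]
After op 3 [order #3] limit_sell(price=102, qty=4): fills=none; bids=[-] asks=[#3:4@102]
After op 4 cancel(order #3): fills=none; bids=[-] asks=[-]
After op 5 [order #4] limit_buy(price=96, qty=2): fills=none; bids=[#4:2@96] asks=[-]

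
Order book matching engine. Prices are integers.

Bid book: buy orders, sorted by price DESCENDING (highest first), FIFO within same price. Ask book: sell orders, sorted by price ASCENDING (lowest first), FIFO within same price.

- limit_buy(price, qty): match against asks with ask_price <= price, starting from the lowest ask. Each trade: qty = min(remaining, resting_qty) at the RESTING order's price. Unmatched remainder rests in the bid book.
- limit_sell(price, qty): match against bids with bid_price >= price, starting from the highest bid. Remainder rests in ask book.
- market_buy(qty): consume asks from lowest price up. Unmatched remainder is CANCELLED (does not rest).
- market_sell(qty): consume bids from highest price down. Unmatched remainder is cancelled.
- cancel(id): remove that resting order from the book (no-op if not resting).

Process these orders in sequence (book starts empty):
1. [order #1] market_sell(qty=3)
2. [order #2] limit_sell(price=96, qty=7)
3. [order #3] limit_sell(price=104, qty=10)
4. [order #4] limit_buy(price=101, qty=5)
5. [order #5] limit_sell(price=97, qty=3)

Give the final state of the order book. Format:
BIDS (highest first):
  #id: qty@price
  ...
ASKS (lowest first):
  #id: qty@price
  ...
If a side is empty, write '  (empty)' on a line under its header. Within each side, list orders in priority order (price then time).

Answer: BIDS (highest first):
  (empty)
ASKS (lowest first):
  #2: 2@96
  #5: 3@97
  #3: 10@104

Derivation:
After op 1 [order #1] market_sell(qty=3): fills=none; bids=[-] asks=[-]
After op 2 [order #2] limit_sell(price=96, qty=7): fills=none; bids=[-] asks=[#2:7@96]
After op 3 [order #3] limit_sell(price=104, qty=10): fills=none; bids=[-] asks=[#2:7@96 #3:10@104]
After op 4 [order #4] limit_buy(price=101, qty=5): fills=#4x#2:5@96; bids=[-] asks=[#2:2@96 #3:10@104]
After op 5 [order #5] limit_sell(price=97, qty=3): fills=none; bids=[-] asks=[#2:2@96 #5:3@97 #3:10@104]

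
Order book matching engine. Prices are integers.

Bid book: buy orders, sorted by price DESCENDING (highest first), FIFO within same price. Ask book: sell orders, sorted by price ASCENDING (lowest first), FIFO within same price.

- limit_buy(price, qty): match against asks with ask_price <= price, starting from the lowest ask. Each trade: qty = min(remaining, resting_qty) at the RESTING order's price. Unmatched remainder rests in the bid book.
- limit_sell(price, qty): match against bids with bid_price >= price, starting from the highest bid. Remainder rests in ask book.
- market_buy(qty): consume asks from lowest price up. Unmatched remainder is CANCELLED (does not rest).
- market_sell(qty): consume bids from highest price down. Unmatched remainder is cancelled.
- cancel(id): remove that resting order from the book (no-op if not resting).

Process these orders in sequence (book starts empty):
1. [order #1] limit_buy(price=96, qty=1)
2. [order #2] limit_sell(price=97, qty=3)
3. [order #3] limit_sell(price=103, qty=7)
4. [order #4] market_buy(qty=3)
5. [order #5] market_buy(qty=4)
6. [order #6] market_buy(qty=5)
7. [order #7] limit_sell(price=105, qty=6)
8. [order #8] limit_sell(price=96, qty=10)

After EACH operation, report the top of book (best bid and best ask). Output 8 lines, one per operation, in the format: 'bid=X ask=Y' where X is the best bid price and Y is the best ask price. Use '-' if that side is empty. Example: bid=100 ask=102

After op 1 [order #1] limit_buy(price=96, qty=1): fills=none; bids=[#1:1@96] asks=[-]
After op 2 [order #2] limit_sell(price=97, qty=3): fills=none; bids=[#1:1@96] asks=[#2:3@97]
After op 3 [order #3] limit_sell(price=103, qty=7): fills=none; bids=[#1:1@96] asks=[#2:3@97 #3:7@103]
After op 4 [order #4] market_buy(qty=3): fills=#4x#2:3@97; bids=[#1:1@96] asks=[#3:7@103]
After op 5 [order #5] market_buy(qty=4): fills=#5x#3:4@103; bids=[#1:1@96] asks=[#3:3@103]
After op 6 [order #6] market_buy(qty=5): fills=#6x#3:3@103; bids=[#1:1@96] asks=[-]
After op 7 [order #7] limit_sell(price=105, qty=6): fills=none; bids=[#1:1@96] asks=[#7:6@105]
After op 8 [order #8] limit_sell(price=96, qty=10): fills=#1x#8:1@96; bids=[-] asks=[#8:9@96 #7:6@105]

Answer: bid=96 ask=-
bid=96 ask=97
bid=96 ask=97
bid=96 ask=103
bid=96 ask=103
bid=96 ask=-
bid=96 ask=105
bid=- ask=96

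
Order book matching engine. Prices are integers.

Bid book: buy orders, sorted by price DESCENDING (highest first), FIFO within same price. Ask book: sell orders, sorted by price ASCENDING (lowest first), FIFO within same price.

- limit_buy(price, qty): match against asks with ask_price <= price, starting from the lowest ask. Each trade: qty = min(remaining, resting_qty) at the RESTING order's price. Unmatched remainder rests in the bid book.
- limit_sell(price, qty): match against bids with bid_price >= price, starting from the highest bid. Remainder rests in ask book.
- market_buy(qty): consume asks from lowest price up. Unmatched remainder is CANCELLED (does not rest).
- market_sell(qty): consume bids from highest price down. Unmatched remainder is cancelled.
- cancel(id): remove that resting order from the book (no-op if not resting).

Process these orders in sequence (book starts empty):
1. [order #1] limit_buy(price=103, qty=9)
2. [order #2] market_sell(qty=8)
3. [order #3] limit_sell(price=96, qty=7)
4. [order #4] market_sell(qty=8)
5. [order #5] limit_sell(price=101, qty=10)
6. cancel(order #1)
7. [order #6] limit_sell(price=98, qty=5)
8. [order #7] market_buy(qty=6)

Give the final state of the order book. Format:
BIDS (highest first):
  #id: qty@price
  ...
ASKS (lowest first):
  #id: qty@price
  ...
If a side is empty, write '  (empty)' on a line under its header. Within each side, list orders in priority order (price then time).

Answer: BIDS (highest first):
  (empty)
ASKS (lowest first):
  #6: 5@98
  #5: 10@101

Derivation:
After op 1 [order #1] limit_buy(price=103, qty=9): fills=none; bids=[#1:9@103] asks=[-]
After op 2 [order #2] market_sell(qty=8): fills=#1x#2:8@103; bids=[#1:1@103] asks=[-]
After op 3 [order #3] limit_sell(price=96, qty=7): fills=#1x#3:1@103; bids=[-] asks=[#3:6@96]
After op 4 [order #4] market_sell(qty=8): fills=none; bids=[-] asks=[#3:6@96]
After op 5 [order #5] limit_sell(price=101, qty=10): fills=none; bids=[-] asks=[#3:6@96 #5:10@101]
After op 6 cancel(order #1): fills=none; bids=[-] asks=[#3:6@96 #5:10@101]
After op 7 [order #6] limit_sell(price=98, qty=5): fills=none; bids=[-] asks=[#3:6@96 #6:5@98 #5:10@101]
After op 8 [order #7] market_buy(qty=6): fills=#7x#3:6@96; bids=[-] asks=[#6:5@98 #5:10@101]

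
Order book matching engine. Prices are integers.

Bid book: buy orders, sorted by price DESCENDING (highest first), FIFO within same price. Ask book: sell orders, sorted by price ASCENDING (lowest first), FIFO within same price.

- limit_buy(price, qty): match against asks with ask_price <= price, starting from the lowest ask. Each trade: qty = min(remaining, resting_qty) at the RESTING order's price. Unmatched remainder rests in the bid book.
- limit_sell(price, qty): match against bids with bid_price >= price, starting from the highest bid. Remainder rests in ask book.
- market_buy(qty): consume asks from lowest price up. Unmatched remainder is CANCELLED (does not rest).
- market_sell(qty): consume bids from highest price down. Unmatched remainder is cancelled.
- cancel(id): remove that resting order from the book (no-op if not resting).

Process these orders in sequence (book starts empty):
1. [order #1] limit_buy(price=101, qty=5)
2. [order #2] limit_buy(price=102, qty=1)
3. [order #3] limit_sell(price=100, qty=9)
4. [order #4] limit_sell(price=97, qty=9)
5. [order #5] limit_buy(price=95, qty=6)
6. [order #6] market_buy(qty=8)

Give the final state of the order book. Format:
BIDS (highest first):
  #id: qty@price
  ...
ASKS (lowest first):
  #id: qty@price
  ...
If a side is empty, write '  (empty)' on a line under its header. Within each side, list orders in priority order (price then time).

Answer: BIDS (highest first):
  #5: 6@95
ASKS (lowest first):
  #4: 1@97
  #3: 3@100

Derivation:
After op 1 [order #1] limit_buy(price=101, qty=5): fills=none; bids=[#1:5@101] asks=[-]
After op 2 [order #2] limit_buy(price=102, qty=1): fills=none; bids=[#2:1@102 #1:5@101] asks=[-]
After op 3 [order #3] limit_sell(price=100, qty=9): fills=#2x#3:1@102 #1x#3:5@101; bids=[-] asks=[#3:3@100]
After op 4 [order #4] limit_sell(price=97, qty=9): fills=none; bids=[-] asks=[#4:9@97 #3:3@100]
After op 5 [order #5] limit_buy(price=95, qty=6): fills=none; bids=[#5:6@95] asks=[#4:9@97 #3:3@100]
After op 6 [order #6] market_buy(qty=8): fills=#6x#4:8@97; bids=[#5:6@95] asks=[#4:1@97 #3:3@100]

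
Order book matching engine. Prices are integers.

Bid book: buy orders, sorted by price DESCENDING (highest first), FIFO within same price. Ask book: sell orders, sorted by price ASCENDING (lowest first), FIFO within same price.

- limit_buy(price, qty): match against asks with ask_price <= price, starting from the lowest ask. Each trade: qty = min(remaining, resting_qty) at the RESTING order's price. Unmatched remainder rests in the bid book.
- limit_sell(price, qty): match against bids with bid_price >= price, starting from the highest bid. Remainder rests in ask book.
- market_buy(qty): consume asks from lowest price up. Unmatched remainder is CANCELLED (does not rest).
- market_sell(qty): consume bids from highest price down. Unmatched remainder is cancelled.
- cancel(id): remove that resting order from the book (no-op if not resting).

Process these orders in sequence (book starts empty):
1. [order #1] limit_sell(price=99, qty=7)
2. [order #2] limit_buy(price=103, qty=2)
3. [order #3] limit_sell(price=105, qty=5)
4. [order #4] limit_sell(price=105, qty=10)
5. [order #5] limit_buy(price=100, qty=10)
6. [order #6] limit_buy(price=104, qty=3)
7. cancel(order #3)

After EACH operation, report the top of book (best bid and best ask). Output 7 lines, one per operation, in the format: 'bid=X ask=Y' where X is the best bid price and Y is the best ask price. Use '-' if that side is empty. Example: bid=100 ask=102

After op 1 [order #1] limit_sell(price=99, qty=7): fills=none; bids=[-] asks=[#1:7@99]
After op 2 [order #2] limit_buy(price=103, qty=2): fills=#2x#1:2@99; bids=[-] asks=[#1:5@99]
After op 3 [order #3] limit_sell(price=105, qty=5): fills=none; bids=[-] asks=[#1:5@99 #3:5@105]
After op 4 [order #4] limit_sell(price=105, qty=10): fills=none; bids=[-] asks=[#1:5@99 #3:5@105 #4:10@105]
After op 5 [order #5] limit_buy(price=100, qty=10): fills=#5x#1:5@99; bids=[#5:5@100] asks=[#3:5@105 #4:10@105]
After op 6 [order #6] limit_buy(price=104, qty=3): fills=none; bids=[#6:3@104 #5:5@100] asks=[#3:5@105 #4:10@105]
After op 7 cancel(order #3): fills=none; bids=[#6:3@104 #5:5@100] asks=[#4:10@105]

Answer: bid=- ask=99
bid=- ask=99
bid=- ask=99
bid=- ask=99
bid=100 ask=105
bid=104 ask=105
bid=104 ask=105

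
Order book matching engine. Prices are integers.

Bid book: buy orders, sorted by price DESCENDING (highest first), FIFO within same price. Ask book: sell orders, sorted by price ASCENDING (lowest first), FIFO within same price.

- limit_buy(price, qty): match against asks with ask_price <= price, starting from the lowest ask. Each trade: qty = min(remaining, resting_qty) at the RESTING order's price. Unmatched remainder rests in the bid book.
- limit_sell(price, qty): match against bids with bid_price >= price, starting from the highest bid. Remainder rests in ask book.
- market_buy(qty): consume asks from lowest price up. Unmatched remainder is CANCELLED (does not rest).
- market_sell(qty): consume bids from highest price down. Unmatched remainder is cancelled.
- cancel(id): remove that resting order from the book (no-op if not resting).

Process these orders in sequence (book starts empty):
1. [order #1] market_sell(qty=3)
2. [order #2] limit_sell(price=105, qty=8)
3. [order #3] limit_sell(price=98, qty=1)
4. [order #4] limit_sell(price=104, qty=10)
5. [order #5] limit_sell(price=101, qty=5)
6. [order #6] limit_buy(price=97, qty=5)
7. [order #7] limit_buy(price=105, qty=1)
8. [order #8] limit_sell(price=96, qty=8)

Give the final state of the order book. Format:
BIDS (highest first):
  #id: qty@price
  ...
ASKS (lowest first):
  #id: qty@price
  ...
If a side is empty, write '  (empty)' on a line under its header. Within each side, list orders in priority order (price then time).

After op 1 [order #1] market_sell(qty=3): fills=none; bids=[-] asks=[-]
After op 2 [order #2] limit_sell(price=105, qty=8): fills=none; bids=[-] asks=[#2:8@105]
After op 3 [order #3] limit_sell(price=98, qty=1): fills=none; bids=[-] asks=[#3:1@98 #2:8@105]
After op 4 [order #4] limit_sell(price=104, qty=10): fills=none; bids=[-] asks=[#3:1@98 #4:10@104 #2:8@105]
After op 5 [order #5] limit_sell(price=101, qty=5): fills=none; bids=[-] asks=[#3:1@98 #5:5@101 #4:10@104 #2:8@105]
After op 6 [order #6] limit_buy(price=97, qty=5): fills=none; bids=[#6:5@97] asks=[#3:1@98 #5:5@101 #4:10@104 #2:8@105]
After op 7 [order #7] limit_buy(price=105, qty=1): fills=#7x#3:1@98; bids=[#6:5@97] asks=[#5:5@101 #4:10@104 #2:8@105]
After op 8 [order #8] limit_sell(price=96, qty=8): fills=#6x#8:5@97; bids=[-] asks=[#8:3@96 #5:5@101 #4:10@104 #2:8@105]

Answer: BIDS (highest first):
  (empty)
ASKS (lowest first):
  #8: 3@96
  #5: 5@101
  #4: 10@104
  #2: 8@105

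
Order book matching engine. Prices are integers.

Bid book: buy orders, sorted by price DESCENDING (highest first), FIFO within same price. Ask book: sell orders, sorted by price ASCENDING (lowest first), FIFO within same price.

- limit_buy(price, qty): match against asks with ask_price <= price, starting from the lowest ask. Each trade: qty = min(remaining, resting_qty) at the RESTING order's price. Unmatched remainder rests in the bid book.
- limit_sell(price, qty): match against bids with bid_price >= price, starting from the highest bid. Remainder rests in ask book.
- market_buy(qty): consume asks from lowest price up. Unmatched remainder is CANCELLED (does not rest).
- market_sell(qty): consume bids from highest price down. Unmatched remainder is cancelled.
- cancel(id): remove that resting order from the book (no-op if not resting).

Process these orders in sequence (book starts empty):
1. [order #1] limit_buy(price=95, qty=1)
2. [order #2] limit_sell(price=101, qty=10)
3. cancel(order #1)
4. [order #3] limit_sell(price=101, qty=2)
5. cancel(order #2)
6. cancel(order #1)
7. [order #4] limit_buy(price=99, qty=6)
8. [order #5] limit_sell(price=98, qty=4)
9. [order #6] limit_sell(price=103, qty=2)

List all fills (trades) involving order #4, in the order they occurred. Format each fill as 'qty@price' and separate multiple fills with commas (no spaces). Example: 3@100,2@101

Answer: 4@99

Derivation:
After op 1 [order #1] limit_buy(price=95, qty=1): fills=none; bids=[#1:1@95] asks=[-]
After op 2 [order #2] limit_sell(price=101, qty=10): fills=none; bids=[#1:1@95] asks=[#2:10@101]
After op 3 cancel(order #1): fills=none; bids=[-] asks=[#2:10@101]
After op 4 [order #3] limit_sell(price=101, qty=2): fills=none; bids=[-] asks=[#2:10@101 #3:2@101]
After op 5 cancel(order #2): fills=none; bids=[-] asks=[#3:2@101]
After op 6 cancel(order #1): fills=none; bids=[-] asks=[#3:2@101]
After op 7 [order #4] limit_buy(price=99, qty=6): fills=none; bids=[#4:6@99] asks=[#3:2@101]
After op 8 [order #5] limit_sell(price=98, qty=4): fills=#4x#5:4@99; bids=[#4:2@99] asks=[#3:2@101]
After op 9 [order #6] limit_sell(price=103, qty=2): fills=none; bids=[#4:2@99] asks=[#3:2@101 #6:2@103]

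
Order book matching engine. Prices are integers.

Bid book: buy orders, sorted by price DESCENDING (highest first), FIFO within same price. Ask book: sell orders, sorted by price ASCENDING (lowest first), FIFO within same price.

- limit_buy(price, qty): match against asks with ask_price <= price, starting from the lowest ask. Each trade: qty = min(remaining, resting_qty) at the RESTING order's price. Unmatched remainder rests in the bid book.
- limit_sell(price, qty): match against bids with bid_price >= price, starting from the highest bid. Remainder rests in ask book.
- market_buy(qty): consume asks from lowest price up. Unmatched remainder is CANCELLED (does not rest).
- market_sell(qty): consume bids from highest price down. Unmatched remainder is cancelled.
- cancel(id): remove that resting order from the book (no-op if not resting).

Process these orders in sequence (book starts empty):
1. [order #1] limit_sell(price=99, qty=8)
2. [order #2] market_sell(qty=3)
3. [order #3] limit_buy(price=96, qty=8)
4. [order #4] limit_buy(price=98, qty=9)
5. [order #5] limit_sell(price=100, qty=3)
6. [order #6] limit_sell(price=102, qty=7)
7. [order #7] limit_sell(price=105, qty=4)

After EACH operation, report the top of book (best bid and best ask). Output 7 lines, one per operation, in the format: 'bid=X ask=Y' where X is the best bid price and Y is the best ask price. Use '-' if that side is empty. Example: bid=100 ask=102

After op 1 [order #1] limit_sell(price=99, qty=8): fills=none; bids=[-] asks=[#1:8@99]
After op 2 [order #2] market_sell(qty=3): fills=none; bids=[-] asks=[#1:8@99]
After op 3 [order #3] limit_buy(price=96, qty=8): fills=none; bids=[#3:8@96] asks=[#1:8@99]
After op 4 [order #4] limit_buy(price=98, qty=9): fills=none; bids=[#4:9@98 #3:8@96] asks=[#1:8@99]
After op 5 [order #5] limit_sell(price=100, qty=3): fills=none; bids=[#4:9@98 #3:8@96] asks=[#1:8@99 #5:3@100]
After op 6 [order #6] limit_sell(price=102, qty=7): fills=none; bids=[#4:9@98 #3:8@96] asks=[#1:8@99 #5:3@100 #6:7@102]
After op 7 [order #7] limit_sell(price=105, qty=4): fills=none; bids=[#4:9@98 #3:8@96] asks=[#1:8@99 #5:3@100 #6:7@102 #7:4@105]

Answer: bid=- ask=99
bid=- ask=99
bid=96 ask=99
bid=98 ask=99
bid=98 ask=99
bid=98 ask=99
bid=98 ask=99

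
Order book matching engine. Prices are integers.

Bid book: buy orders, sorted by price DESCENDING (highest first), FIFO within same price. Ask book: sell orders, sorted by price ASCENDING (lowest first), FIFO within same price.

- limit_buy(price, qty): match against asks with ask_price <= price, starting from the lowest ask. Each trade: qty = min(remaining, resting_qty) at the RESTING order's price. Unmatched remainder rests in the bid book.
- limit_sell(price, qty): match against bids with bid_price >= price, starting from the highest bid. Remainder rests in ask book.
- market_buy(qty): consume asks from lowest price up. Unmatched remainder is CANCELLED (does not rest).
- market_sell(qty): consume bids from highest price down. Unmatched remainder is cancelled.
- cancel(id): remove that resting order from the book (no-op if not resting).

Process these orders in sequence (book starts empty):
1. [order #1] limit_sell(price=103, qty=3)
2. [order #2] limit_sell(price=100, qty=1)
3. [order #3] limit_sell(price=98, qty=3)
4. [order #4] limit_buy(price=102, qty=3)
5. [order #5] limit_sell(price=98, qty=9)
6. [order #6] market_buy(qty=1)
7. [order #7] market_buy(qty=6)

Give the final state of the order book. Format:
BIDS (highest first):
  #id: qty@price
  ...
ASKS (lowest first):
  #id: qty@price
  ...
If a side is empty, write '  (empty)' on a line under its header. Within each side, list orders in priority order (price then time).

Answer: BIDS (highest first):
  (empty)
ASKS (lowest first):
  #5: 2@98
  #2: 1@100
  #1: 3@103

Derivation:
After op 1 [order #1] limit_sell(price=103, qty=3): fills=none; bids=[-] asks=[#1:3@103]
After op 2 [order #2] limit_sell(price=100, qty=1): fills=none; bids=[-] asks=[#2:1@100 #1:3@103]
After op 3 [order #3] limit_sell(price=98, qty=3): fills=none; bids=[-] asks=[#3:3@98 #2:1@100 #1:3@103]
After op 4 [order #4] limit_buy(price=102, qty=3): fills=#4x#3:3@98; bids=[-] asks=[#2:1@100 #1:3@103]
After op 5 [order #5] limit_sell(price=98, qty=9): fills=none; bids=[-] asks=[#5:9@98 #2:1@100 #1:3@103]
After op 6 [order #6] market_buy(qty=1): fills=#6x#5:1@98; bids=[-] asks=[#5:8@98 #2:1@100 #1:3@103]
After op 7 [order #7] market_buy(qty=6): fills=#7x#5:6@98; bids=[-] asks=[#5:2@98 #2:1@100 #1:3@103]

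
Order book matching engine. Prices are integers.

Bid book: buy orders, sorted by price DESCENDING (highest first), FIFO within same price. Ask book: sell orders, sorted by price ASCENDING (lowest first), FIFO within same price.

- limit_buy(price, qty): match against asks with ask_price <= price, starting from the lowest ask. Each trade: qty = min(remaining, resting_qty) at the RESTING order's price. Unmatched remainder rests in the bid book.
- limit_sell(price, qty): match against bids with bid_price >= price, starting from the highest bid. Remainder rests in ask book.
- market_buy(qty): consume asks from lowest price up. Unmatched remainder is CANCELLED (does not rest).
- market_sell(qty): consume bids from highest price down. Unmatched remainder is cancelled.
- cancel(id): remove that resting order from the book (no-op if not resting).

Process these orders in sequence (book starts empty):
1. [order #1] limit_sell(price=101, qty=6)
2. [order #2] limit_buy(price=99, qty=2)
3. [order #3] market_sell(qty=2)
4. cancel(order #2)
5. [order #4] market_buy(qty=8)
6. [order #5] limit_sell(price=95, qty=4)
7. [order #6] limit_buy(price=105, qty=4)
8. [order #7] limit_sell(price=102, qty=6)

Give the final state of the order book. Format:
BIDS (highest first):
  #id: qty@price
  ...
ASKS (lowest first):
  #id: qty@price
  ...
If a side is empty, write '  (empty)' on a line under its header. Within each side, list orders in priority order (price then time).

After op 1 [order #1] limit_sell(price=101, qty=6): fills=none; bids=[-] asks=[#1:6@101]
After op 2 [order #2] limit_buy(price=99, qty=2): fills=none; bids=[#2:2@99] asks=[#1:6@101]
After op 3 [order #3] market_sell(qty=2): fills=#2x#3:2@99; bids=[-] asks=[#1:6@101]
After op 4 cancel(order #2): fills=none; bids=[-] asks=[#1:6@101]
After op 5 [order #4] market_buy(qty=8): fills=#4x#1:6@101; bids=[-] asks=[-]
After op 6 [order #5] limit_sell(price=95, qty=4): fills=none; bids=[-] asks=[#5:4@95]
After op 7 [order #6] limit_buy(price=105, qty=4): fills=#6x#5:4@95; bids=[-] asks=[-]
After op 8 [order #7] limit_sell(price=102, qty=6): fills=none; bids=[-] asks=[#7:6@102]

Answer: BIDS (highest first):
  (empty)
ASKS (lowest first):
  #7: 6@102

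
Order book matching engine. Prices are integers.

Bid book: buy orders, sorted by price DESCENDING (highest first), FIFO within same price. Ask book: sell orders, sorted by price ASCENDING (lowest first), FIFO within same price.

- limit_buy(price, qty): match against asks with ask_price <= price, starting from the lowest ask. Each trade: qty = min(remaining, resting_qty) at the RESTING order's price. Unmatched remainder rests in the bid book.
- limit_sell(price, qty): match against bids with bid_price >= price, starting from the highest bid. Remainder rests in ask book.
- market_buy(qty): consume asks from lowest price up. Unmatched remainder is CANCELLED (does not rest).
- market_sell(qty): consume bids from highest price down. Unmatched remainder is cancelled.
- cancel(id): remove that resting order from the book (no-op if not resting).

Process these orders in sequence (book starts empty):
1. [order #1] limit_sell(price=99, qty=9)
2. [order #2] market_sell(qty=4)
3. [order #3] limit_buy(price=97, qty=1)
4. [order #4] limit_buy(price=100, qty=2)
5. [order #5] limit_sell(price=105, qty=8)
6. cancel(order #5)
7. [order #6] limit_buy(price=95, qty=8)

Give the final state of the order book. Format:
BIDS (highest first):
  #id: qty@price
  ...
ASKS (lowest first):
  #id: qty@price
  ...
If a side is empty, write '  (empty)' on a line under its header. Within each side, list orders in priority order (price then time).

Answer: BIDS (highest first):
  #3: 1@97
  #6: 8@95
ASKS (lowest first):
  #1: 7@99

Derivation:
After op 1 [order #1] limit_sell(price=99, qty=9): fills=none; bids=[-] asks=[#1:9@99]
After op 2 [order #2] market_sell(qty=4): fills=none; bids=[-] asks=[#1:9@99]
After op 3 [order #3] limit_buy(price=97, qty=1): fills=none; bids=[#3:1@97] asks=[#1:9@99]
After op 4 [order #4] limit_buy(price=100, qty=2): fills=#4x#1:2@99; bids=[#3:1@97] asks=[#1:7@99]
After op 5 [order #5] limit_sell(price=105, qty=8): fills=none; bids=[#3:1@97] asks=[#1:7@99 #5:8@105]
After op 6 cancel(order #5): fills=none; bids=[#3:1@97] asks=[#1:7@99]
After op 7 [order #6] limit_buy(price=95, qty=8): fills=none; bids=[#3:1@97 #6:8@95] asks=[#1:7@99]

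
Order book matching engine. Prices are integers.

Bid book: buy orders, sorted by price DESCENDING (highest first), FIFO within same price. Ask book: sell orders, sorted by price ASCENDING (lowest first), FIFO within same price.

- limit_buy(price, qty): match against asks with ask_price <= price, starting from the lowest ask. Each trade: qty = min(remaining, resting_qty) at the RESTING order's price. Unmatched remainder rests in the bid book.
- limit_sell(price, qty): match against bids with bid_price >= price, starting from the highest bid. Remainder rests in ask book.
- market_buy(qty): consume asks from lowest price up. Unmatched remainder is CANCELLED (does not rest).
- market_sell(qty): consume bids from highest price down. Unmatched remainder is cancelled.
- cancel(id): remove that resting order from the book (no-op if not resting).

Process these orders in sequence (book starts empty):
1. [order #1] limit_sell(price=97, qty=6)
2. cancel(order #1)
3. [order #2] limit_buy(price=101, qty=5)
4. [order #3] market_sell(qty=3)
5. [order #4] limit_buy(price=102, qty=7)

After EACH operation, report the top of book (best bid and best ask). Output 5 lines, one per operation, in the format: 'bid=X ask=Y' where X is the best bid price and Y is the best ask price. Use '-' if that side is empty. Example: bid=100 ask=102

Answer: bid=- ask=97
bid=- ask=-
bid=101 ask=-
bid=101 ask=-
bid=102 ask=-

Derivation:
After op 1 [order #1] limit_sell(price=97, qty=6): fills=none; bids=[-] asks=[#1:6@97]
After op 2 cancel(order #1): fills=none; bids=[-] asks=[-]
After op 3 [order #2] limit_buy(price=101, qty=5): fills=none; bids=[#2:5@101] asks=[-]
After op 4 [order #3] market_sell(qty=3): fills=#2x#3:3@101; bids=[#2:2@101] asks=[-]
After op 5 [order #4] limit_buy(price=102, qty=7): fills=none; bids=[#4:7@102 #2:2@101] asks=[-]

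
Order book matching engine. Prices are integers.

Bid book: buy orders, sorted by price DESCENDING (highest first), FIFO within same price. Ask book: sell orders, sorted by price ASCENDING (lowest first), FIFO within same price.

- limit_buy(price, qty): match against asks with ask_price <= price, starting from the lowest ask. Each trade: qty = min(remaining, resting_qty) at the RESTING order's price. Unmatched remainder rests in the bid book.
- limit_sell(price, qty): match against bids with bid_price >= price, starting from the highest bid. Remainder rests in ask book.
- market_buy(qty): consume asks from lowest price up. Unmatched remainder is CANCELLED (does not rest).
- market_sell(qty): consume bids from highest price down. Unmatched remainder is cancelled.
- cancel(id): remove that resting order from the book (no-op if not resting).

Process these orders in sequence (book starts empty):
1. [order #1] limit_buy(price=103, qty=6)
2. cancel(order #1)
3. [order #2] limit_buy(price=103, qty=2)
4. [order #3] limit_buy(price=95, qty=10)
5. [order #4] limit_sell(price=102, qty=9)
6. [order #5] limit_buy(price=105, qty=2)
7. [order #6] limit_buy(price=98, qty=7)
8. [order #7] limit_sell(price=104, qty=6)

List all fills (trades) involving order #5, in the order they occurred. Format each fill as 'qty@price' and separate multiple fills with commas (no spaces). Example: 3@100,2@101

Answer: 2@102

Derivation:
After op 1 [order #1] limit_buy(price=103, qty=6): fills=none; bids=[#1:6@103] asks=[-]
After op 2 cancel(order #1): fills=none; bids=[-] asks=[-]
After op 3 [order #2] limit_buy(price=103, qty=2): fills=none; bids=[#2:2@103] asks=[-]
After op 4 [order #3] limit_buy(price=95, qty=10): fills=none; bids=[#2:2@103 #3:10@95] asks=[-]
After op 5 [order #4] limit_sell(price=102, qty=9): fills=#2x#4:2@103; bids=[#3:10@95] asks=[#4:7@102]
After op 6 [order #5] limit_buy(price=105, qty=2): fills=#5x#4:2@102; bids=[#3:10@95] asks=[#4:5@102]
After op 7 [order #6] limit_buy(price=98, qty=7): fills=none; bids=[#6:7@98 #3:10@95] asks=[#4:5@102]
After op 8 [order #7] limit_sell(price=104, qty=6): fills=none; bids=[#6:7@98 #3:10@95] asks=[#4:5@102 #7:6@104]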